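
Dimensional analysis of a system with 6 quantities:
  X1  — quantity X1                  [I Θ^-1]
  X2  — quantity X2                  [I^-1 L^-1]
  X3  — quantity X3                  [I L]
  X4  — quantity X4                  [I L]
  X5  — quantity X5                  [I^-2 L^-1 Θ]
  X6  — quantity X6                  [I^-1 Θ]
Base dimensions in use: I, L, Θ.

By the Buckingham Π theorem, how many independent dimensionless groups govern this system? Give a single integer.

Dimensional matrix (I×L×Θ by X1×X2×X3×X4×X5×X6):
  I: [ 1 -1  1  1 -2 -1]
  L: [ 0 -1  1  1 -1  0]
  Θ: [-1  0  0  0  1  1]
Row reduction gives pivot columns X1,X2; rank = 2
n=6, r=2 ⇒ 4 dimensionless groups

4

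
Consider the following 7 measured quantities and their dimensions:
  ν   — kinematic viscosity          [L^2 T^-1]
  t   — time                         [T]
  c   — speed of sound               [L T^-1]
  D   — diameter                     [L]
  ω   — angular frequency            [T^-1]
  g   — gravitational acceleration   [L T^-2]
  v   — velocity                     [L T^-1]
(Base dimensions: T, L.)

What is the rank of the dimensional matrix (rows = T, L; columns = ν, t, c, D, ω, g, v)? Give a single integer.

Exponent matrix [T,L] × [ν,t,c,D,ω,g,v]:
  T: [-1  1 -1  0 -1 -2 -1]
  L: [ 2  0  1  1  0  1  1]
Echelon form has 2 nonzero rows (pivots: ν,t)

2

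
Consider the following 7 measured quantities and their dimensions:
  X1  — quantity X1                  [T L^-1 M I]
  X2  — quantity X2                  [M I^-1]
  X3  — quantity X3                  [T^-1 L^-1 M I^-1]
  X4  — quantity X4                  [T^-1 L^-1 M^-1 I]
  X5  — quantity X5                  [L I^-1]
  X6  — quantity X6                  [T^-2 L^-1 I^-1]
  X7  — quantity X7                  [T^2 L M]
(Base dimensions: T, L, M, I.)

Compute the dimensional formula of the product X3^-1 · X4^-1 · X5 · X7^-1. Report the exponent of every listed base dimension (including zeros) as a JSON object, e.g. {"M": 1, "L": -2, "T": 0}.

{"T": 0, "L": 2, "M": -1, "I": -1}

Dimensional matrix (T×L×M×I by X1×X2×X3×X4×X5×X6×X7):
  T: [ 1  0 -1 -1  0 -2  2]
  L: [-1  0 -1 -1  1 -1  1]
  M: [ 1  1  1 -1  0  0  1]
  I: [ 1 -1 -1  1 -1 -1  0]
  [T]: (-1)·-1+(-1)·-1+(1)·0+(-1)·2 = 0
  [L]: (-1)·-1+(-1)·-1+(1)·1+(-1)·1 = 2
  [M]: (-1)·1+(-1)·-1+(1)·0+(-1)·1 = -1
  [I]: (-1)·-1+(-1)·1+(1)·-1+(-1)·0 = -1
⇒ L^2 M^-1 I^-1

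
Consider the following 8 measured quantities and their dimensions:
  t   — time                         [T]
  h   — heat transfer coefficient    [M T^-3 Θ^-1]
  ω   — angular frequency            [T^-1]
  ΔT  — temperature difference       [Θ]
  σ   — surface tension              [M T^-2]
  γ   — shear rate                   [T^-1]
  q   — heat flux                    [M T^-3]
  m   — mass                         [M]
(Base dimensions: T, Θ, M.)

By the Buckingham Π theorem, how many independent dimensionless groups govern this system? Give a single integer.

Write exponents as rows T,Θ,M / cols t,h,ω,ΔT,σ,γ,q,m:
  T: [ 1 -3 -1  0 -2 -1 -3  0]
  Θ: [ 0 -1  0  1  0  0  0  0]
  M: [ 0  1  0  0  1  0  1  1]
Row reduction gives pivot columns t,h,ΔT; rank = 3
8 vars − rank 3 = 5 Π groups

5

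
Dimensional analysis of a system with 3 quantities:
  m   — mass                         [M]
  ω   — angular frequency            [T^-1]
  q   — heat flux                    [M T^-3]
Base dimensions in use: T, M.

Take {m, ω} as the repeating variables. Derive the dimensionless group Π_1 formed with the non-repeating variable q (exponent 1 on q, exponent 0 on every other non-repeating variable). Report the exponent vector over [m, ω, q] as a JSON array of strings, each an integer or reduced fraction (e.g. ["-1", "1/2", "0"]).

["-1", "-3", "1"]

Exponent matrix [T,M] × [m,ω,q]:
  T: [ 0 -1 -3]
  M: [ 1  0  1]
RREF → pivots at {m,ω} ⇒ r = 2
Repeat: m,ω; free: q
RREF:
  r0: [   1    0    1]
  r1: [   0    1    3]
Fix exponent of q at 1; solve each RREF row for its pivot's exponent:
  r0: exp(m) + (1)·1 = 0 ⇒ exp(m) = -1
  r1: exp(ω) + (3)·1 = 0 ⇒ exp(ω) = -3
Π_1 = m^-1 · ω^-3 · q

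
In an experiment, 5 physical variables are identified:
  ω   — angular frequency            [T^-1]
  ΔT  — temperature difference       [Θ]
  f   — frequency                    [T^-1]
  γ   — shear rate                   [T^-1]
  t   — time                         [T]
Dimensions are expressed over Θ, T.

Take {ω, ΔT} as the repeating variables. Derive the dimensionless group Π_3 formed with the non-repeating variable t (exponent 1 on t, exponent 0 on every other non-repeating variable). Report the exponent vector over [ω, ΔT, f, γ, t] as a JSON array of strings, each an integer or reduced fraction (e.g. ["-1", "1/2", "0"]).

["1", "0", "0", "0", "1"]

Exponent matrix [Θ,T] × [ω,ΔT,f,γ,t]:
  Θ: [ 0  1  0  0  0]
  T: [-1  0 -1 -1  1]
Echelon form has 2 nonzero rows (pivots: ω,ΔT)
Repeat: ω,ΔT; free: f,γ,t
RREF:
  r0: [   1    0    1    1   -1]
  r1: [   0    1    0    0    0]
Fix exponent of t at 1, f at 0, γ at 0; solve each RREF row for its pivot's exponent:
  r0: exp(ω) + (-1)·1 = 0 ⇒ exp(ω) = 1
  r1: exp(ΔT) + (0)·1 = 0 ⇒ exp(ΔT) = 0
Π_3 = ω · t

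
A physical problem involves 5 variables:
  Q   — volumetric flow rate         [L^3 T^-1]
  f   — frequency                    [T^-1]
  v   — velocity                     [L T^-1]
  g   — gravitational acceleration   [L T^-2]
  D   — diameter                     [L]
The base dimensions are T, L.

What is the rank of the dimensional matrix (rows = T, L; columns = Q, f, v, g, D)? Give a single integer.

2

Write exponents as rows T,L / cols Q,f,v,g,D:
  T: [-1 -1 -1 -2  0]
  L: [ 3  0  1  1  1]
Row reduction gives pivot columns Q,f; rank = 2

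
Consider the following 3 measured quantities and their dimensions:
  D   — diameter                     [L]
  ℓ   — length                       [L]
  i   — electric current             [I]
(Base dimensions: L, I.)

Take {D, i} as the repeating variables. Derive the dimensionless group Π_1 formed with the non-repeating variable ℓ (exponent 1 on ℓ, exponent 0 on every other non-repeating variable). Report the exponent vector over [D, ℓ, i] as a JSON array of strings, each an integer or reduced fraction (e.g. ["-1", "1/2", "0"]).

Dimensional matrix (L×I by D×ℓ×i):
  L: [ 1  1  0]
  I: [ 0  0  1]
Echelon form has 2 nonzero rows (pivots: D,i)
Pivot set = {D,i}, free = {ℓ}
RREF:
  r0: [   1    1    0]
  r1: [   0    0    1]
Fix exponent of ℓ at 1; solve each RREF row for its pivot's exponent:
  r0: exp(D) + (1)·1 = 0 ⇒ exp(D) = -1
  r1: exp(i) + (0)·1 = 0 ⇒ exp(i) = 0
Π_1 = D^-1 · ℓ

["-1", "1", "0"]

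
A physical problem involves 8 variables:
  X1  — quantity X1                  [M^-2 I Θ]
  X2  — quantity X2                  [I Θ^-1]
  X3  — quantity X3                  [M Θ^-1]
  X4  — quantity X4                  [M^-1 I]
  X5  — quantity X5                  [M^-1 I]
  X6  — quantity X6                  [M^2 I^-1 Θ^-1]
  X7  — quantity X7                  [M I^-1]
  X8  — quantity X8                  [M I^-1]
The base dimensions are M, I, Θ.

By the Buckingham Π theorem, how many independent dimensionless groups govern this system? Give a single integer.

6

Write exponents as rows M,I,Θ / cols X1,X2,X3,X4,X5,X6,X7,X8:
  M: [-2  0  1 -1 -1  2  1  1]
  I: [ 1  1  0  1  1 -1 -1 -1]
  Θ: [ 1 -1 -1  0  0 -1  0  0]
Row reduction gives pivot columns X1,X2; rank = 2
8 vars − rank 2 = 6 Π groups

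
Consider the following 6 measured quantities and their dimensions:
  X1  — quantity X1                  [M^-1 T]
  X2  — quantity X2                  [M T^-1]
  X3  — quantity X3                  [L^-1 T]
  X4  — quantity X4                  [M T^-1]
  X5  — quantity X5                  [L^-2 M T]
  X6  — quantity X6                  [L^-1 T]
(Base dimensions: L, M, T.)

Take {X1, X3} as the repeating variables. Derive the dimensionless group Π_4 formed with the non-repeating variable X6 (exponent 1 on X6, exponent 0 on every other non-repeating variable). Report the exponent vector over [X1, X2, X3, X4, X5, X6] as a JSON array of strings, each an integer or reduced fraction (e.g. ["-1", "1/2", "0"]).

["0", "0", "-1", "0", "0", "1"]

Dimensional matrix (L×M×T by X1×X2×X3×X4×X5×X6):
  L: [ 0  0 -1  0 -2 -1]
  M: [-1  1  0  1  1  0]
  T: [ 1 -1  1 -1  1  1]
Echelon form has 2 nonzero rows (pivots: X1,X3)
Pivot set = {X1,X3}, free = {X2,X4,X5,X6}
RREF:
  r0: [   1   -1    0   -1   -1    0]
  r1: [   0    0    1    0    2    1]
  r2: [   0    0    0    0    0    0]
Fix exponent of X6 at 1, X2 at 0, X4 at 0, X5 at 0; solve each RREF row for its pivot's exponent:
  r0: exp(X1) + (0)·1 = 0 ⇒ exp(X1) = 0
  r1: exp(X3) + (1)·1 = 0 ⇒ exp(X3) = -1
Π_4 = X3^-1 · X6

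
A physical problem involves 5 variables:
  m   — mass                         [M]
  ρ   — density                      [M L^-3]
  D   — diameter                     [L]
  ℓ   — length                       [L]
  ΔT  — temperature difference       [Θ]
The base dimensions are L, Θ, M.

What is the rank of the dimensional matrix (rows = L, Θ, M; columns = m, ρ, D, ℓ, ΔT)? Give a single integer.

Dimensional matrix (L×Θ×M by m×ρ×D×ℓ×ΔT):
  L: [ 0 -3  1  1  0]
  Θ: [ 0  0  0  0  1]
  M: [ 1  1  0  0  0]
RREF → pivots at {m,ρ,ΔT} ⇒ r = 3

3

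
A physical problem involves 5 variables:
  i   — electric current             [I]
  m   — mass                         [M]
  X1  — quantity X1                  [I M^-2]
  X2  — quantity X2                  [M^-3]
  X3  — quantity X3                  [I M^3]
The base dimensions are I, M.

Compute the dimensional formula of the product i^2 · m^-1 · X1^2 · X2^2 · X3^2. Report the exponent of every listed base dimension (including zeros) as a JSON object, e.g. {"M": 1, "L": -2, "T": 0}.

{"I": 6, "M": -5}

Exponent matrix [I,M] × [i,m,X1,X2,X3]:
  I: [ 1  0  1  0  1]
  M: [ 0  1 -2 -3  3]
  [I]: (2)·1+(-1)·0+(2)·1+(2)·0+(2)·1 = 6
  [M]: (2)·0+(-1)·1+(2)·-2+(2)·-3+(2)·3 = -5
⇒ I^6 M^-5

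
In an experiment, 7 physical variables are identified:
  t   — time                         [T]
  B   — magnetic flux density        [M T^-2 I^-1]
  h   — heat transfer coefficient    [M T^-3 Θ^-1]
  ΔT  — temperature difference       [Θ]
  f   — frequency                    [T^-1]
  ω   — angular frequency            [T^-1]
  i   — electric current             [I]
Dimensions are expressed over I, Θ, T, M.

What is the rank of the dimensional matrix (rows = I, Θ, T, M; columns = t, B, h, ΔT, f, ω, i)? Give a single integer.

Dimensional matrix (I×Θ×T×M by t×B×h×ΔT×f×ω×i):
  I: [ 0 -1  0  0  0  0  1]
  Θ: [ 0  0 -1  1  0  0  0]
  T: [ 1 -2 -3  0 -1 -1  0]
  M: [ 0  1  1  0  0  0  0]
RREF → pivots at {t,B,h,ΔT} ⇒ r = 4

4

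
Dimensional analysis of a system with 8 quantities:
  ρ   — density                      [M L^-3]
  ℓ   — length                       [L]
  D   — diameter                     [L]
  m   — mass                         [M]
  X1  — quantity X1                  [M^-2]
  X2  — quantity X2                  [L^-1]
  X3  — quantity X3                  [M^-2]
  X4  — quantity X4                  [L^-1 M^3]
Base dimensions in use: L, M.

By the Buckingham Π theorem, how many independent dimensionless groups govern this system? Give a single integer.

6

Dimensional matrix (L×M by ρ×ℓ×D×m×X1×X2×X3×X4):
  L: [-3  1  1  0  0 -1  0 -1]
  M: [ 1  0  0  1 -2  0 -2  3]
RREF → pivots at {ρ,ℓ} ⇒ r = 2
n=8, r=2 ⇒ 6 dimensionless groups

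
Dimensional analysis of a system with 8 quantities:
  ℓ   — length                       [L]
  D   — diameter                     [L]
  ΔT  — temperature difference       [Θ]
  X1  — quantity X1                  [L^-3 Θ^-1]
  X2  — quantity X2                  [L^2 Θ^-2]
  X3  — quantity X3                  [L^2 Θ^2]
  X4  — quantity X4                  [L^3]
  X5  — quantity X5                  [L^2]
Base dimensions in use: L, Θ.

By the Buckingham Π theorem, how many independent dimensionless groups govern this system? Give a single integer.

6

Dimensional matrix (L×Θ by ℓ×D×ΔT×X1×X2×X3×X4×X5):
  L: [ 1  1  0 -3  2  2  3  2]
  Θ: [ 0  0  1 -1 -2  2  0  0]
Echelon form has 2 nonzero rows (pivots: ℓ,ΔT)
8 vars − rank 2 = 6 Π groups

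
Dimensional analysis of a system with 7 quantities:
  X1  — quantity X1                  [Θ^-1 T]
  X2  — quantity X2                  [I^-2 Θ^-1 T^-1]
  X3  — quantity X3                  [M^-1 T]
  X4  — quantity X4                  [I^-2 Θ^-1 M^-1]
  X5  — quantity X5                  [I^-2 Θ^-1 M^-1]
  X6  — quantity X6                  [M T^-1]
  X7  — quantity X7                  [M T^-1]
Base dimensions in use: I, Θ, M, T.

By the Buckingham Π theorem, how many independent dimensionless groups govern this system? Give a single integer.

4

Dimensional matrix (I×Θ×M×T by X1×X2×X3×X4×X5×X6×X7):
  I: [ 0 -2  0 -2 -2  0  0]
  Θ: [-1 -1  0 -1 -1  0  0]
  M: [ 0  0 -1 -1 -1  1  1]
  T: [ 1 -1  1  0  0 -1 -1]
Row reduction gives pivot columns X1,X2,X3; rank = 3
n=7, r=3 ⇒ 4 dimensionless groups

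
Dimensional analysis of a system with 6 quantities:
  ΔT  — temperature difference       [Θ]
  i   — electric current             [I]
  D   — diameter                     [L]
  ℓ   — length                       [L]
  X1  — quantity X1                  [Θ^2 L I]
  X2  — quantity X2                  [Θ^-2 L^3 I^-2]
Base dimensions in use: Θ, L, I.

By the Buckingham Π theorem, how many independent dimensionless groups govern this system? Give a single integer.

Exponent matrix [Θ,L,I] × [ΔT,i,D,ℓ,X1,X2]:
  Θ: [ 1  0  0  0  2 -2]
  L: [ 0  0  1  1  1  3]
  I: [ 0  1  0  0  1 -2]
RREF → pivots at {ΔT,i,D} ⇒ r = 3
n=6, r=3 ⇒ 3 dimensionless groups

3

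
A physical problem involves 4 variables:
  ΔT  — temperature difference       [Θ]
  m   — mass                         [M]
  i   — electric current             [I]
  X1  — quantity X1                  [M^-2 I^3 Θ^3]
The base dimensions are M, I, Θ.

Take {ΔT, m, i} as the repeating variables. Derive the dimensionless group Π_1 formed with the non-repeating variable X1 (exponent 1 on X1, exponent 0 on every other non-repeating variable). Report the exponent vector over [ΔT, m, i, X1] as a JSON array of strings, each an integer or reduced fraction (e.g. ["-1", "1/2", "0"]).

Exponent matrix [M,I,Θ] × [ΔT,m,i,X1]:
  M: [ 0  1  0 -2]
  I: [ 0  0  1  3]
  Θ: [ 1  0  0  3]
RREF → pivots at {ΔT,m,i} ⇒ r = 3
Pivot set = {ΔT,m,i}, free = {X1}
RREF:
  r0: [   1    0    0    3]
  r1: [   0    1    0   -2]
  r2: [   0    0    1    3]
Fix exponent of X1 at 1; solve each RREF row for its pivot's exponent:
  r0: exp(ΔT) + (3)·1 = 0 ⇒ exp(ΔT) = -3
  r1: exp(m) + (-2)·1 = 0 ⇒ exp(m) = 2
  r2: exp(i) + (3)·1 = 0 ⇒ exp(i) = -3
Π_1 = ΔT^-3 · m^2 · i^-3 · X1

["-3", "2", "-3", "1"]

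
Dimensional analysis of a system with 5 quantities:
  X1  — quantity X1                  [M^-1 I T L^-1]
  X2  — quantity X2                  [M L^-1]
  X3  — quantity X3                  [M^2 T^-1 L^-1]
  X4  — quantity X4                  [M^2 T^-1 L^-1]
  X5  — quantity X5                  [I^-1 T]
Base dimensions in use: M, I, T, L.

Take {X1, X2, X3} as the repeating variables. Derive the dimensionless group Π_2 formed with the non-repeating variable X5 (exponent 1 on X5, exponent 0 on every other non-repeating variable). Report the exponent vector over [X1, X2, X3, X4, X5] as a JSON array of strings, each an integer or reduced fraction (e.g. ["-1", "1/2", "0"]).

Dimensional matrix (M×I×T×L by X1×X2×X3×X4×X5):
  M: [-1  1  2  2  0]
  I: [ 1  0  0  0 -1]
  T: [ 1  0 -1 -1  1]
  L: [-1 -1 -1 -1  0]
RREF → pivots at {X1,X2,X3} ⇒ r = 3
Repeat: X1,X2,X3; free: X4,X5
RREF:
  r0: [   1    0    0    0   -1]
  r1: [   0    1    0    0    3]
  r2: [   0    0    1    1   -2]
  r3: [   0    0    0    0    0]
Fix exponent of X5 at 1, X4 at 0; solve each RREF row for its pivot's exponent:
  r0: exp(X1) + (-1)·1 = 0 ⇒ exp(X1) = 1
  r1: exp(X2) + (3)·1 = 0 ⇒ exp(X2) = -3
  r2: exp(X3) + (-2)·1 = 0 ⇒ exp(X3) = 2
Π_2 = X1 · X2^-3 · X3^2 · X5

["1", "-3", "2", "0", "1"]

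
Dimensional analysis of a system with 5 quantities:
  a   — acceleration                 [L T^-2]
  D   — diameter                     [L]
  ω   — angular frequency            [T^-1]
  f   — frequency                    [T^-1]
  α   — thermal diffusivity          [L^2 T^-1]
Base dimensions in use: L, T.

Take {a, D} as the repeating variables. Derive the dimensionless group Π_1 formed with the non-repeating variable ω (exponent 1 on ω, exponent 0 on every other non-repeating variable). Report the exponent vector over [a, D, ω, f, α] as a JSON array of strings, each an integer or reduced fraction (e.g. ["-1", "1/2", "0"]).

Dimensional matrix (L×T by a×D×ω×f×α):
  L: [ 1  1  0  0  2]
  T: [-2  0 -1 -1 -1]
RREF → pivots at {a,D} ⇒ r = 2
Pivot set = {a,D}, free = {ω,f,α}
RREF:
  r0: [   1    0  1/2  1/2  1/2]
  r1: [   0    1 -1/2 -1/2  3/2]
Fix exponent of ω at 1, f at 0, α at 0; solve each RREF row for its pivot's exponent:
  r0: exp(a) + (1/2)·1 = 0 ⇒ exp(a) = -1/2
  r1: exp(D) + (-1/2)·1 = 0 ⇒ exp(D) = 1/2
Π_1 = a^(-1/2) · D^(1/2) · ω

["-1/2", "1/2", "1", "0", "0"]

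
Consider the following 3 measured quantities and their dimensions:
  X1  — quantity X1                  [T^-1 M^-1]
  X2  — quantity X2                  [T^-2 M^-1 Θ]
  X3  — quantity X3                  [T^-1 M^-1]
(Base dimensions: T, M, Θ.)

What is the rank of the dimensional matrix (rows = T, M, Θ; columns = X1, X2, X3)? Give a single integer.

Dimensional matrix (T×M×Θ by X1×X2×X3):
  T: [-1 -2 -1]
  M: [-1 -1 -1]
  Θ: [ 0  1  0]
Echelon form has 2 nonzero rows (pivots: X1,X2)

2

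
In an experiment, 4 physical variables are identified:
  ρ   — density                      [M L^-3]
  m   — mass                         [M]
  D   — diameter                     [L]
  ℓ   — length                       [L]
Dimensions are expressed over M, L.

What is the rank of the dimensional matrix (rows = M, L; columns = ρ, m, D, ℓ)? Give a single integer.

Dimensional matrix (M×L by ρ×m×D×ℓ):
  M: [ 1  1  0  0]
  L: [-3  0  1  1]
Row reduction gives pivot columns ρ,m; rank = 2

2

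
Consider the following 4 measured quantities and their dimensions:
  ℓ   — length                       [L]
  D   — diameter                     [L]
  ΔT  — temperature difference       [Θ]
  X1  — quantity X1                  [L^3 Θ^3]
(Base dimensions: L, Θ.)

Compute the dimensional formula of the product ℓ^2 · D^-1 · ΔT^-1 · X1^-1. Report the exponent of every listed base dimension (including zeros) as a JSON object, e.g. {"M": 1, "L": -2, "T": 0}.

Exponent matrix [L,Θ] × [ℓ,D,ΔT,X1]:
  L: [ 1  1  0  3]
  Θ: [ 0  0  1  3]
  [L]: (2)·1+(-1)·1+(-1)·0+(-1)·3 = -2
  [Θ]: (2)·0+(-1)·0+(-1)·1+(-1)·3 = -4
⇒ L^-2 Θ^-4

{"L": -2, "Θ": -4}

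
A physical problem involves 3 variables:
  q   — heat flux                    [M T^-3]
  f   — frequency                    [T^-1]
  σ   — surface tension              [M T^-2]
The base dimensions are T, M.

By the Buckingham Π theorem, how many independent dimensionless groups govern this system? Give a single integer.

1

Write exponents as rows T,M / cols q,f,σ:
  T: [-3 -1 -2]
  M: [ 1  0  1]
Row reduction gives pivot columns q,f; rank = 2
3 vars − rank 2 = 1 Π group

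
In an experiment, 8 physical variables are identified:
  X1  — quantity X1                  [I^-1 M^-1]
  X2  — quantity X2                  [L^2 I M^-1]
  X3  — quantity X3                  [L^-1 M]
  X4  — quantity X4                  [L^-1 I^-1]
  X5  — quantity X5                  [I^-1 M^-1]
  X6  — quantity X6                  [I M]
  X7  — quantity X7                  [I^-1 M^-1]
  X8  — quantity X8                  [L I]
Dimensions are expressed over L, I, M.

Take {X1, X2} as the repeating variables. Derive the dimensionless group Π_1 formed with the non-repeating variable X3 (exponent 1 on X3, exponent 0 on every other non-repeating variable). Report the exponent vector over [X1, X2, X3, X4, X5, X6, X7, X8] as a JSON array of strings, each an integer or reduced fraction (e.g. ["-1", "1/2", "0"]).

["1/2", "1/2", "1", "0", "0", "0", "0", "0"]

Dimensional matrix (L×I×M by X1×X2×X3×X4×X5×X6×X7×X8):
  L: [ 0  2 -1 -1  0  0  0  1]
  I: [-1  1  0 -1 -1  1 -1  1]
  M: [-1 -1  1  0 -1  1 -1  0]
Row reduction gives pivot columns X1,X2; rank = 2
Repeat: X1,X2; free: X3,X4,X5,X6,X7,X8
RREF:
  r0: [   1    0 -1/2  1/2    1   -1    1 -1/2]
  r1: [   0    1 -1/2 -1/2    0    0    0  1/2]
  r2: [   0    0    0    0    0    0    0    0]
Fix exponent of X3 at 1, X4 at 0, X5 at 0, X6 at 0, X7 at 0, X8 at 0; solve each RREF row for its pivot's exponent:
  r0: exp(X1) + (-1/2)·1 = 0 ⇒ exp(X1) = 1/2
  r1: exp(X2) + (-1/2)·1 = 0 ⇒ exp(X2) = 1/2
Π_1 = X1^(1/2) · X2^(1/2) · X3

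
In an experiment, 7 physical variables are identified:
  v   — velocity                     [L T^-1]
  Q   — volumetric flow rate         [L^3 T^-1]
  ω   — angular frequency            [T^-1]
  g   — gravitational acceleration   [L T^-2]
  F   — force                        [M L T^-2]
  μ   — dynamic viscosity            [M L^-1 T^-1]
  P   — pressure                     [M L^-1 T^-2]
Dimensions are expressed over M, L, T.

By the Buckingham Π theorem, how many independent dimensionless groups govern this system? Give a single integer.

Exponent matrix [M,L,T] × [v,Q,ω,g,F,μ,P]:
  M: [ 0  0  0  0  1  1  1]
  L: [ 1  3  0  1  1 -1 -1]
  T: [-1 -1 -1 -2 -2 -1 -2]
RREF → pivots at {v,Q,F} ⇒ r = 3
7 vars − rank 3 = 4 Π groups

4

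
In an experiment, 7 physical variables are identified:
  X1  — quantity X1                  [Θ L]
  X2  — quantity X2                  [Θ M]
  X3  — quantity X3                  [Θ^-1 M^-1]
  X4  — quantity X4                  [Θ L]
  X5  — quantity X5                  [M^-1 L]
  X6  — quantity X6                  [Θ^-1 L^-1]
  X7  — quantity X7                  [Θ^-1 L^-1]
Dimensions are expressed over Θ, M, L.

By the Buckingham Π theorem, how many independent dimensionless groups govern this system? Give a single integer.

Exponent matrix [Θ,M,L] × [X1,X2,X3,X4,X5,X6,X7]:
  Θ: [ 1  1 -1  1  0 -1 -1]
  M: [ 0  1 -1  0 -1  0  0]
  L: [ 1  0  0  1  1 -1 -1]
RREF → pivots at {X1,X2} ⇒ r = 2
n=7, r=2 ⇒ 5 dimensionless groups

5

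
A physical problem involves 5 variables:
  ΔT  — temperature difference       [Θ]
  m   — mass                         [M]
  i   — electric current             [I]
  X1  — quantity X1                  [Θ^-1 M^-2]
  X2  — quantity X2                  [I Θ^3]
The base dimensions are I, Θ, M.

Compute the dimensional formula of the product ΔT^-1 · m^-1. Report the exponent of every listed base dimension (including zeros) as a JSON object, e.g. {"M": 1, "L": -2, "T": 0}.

Exponent matrix [I,Θ,M] × [ΔT,m,i,X1,X2]:
  I: [ 0  0  1  0  1]
  Θ: [ 1  0  0 -1  3]
  M: [ 0  1  0 -2  0]
  [I]: (-1)·0+(-1)·0 = 0
  [Θ]: (-1)·1+(-1)·0 = -1
  [M]: (-1)·0+(-1)·1 = -1
⇒ Θ^-1 M^-1

{"I": 0, "Θ": -1, "M": -1}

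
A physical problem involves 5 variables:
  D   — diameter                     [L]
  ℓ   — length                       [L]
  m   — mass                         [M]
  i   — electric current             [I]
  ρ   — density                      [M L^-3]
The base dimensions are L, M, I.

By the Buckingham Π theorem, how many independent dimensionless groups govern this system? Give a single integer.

Dimensional matrix (L×M×I by D×ℓ×m×i×ρ):
  L: [ 1  1  0  0 -3]
  M: [ 0  0  1  0  1]
  I: [ 0  0  0  1  0]
Row reduction gives pivot columns D,m,i; rank = 3
Π count = n − r = 5 − 3 = 2

2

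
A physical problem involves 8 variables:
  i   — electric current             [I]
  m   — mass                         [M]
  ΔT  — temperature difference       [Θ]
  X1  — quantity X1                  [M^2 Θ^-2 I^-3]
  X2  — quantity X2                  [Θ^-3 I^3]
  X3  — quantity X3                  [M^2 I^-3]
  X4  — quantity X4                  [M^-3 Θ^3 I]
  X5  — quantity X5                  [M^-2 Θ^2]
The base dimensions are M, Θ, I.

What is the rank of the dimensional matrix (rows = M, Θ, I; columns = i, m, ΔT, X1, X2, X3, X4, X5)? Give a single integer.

Dimensional matrix (M×Θ×I by i×m×ΔT×X1×X2×X3×X4×X5):
  M: [ 0  1  0  2  0  2 -3 -2]
  Θ: [ 0  0  1 -2 -3  0  3  2]
  I: [ 1  0  0 -3  3 -3  1  0]
RREF → pivots at {i,m,ΔT} ⇒ r = 3

3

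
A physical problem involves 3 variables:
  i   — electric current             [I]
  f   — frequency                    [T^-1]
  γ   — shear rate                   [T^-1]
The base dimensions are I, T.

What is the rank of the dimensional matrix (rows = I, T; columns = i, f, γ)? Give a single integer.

Dimensional matrix (I×T by i×f×γ):
  I: [ 1  0  0]
  T: [ 0 -1 -1]
Echelon form has 2 nonzero rows (pivots: i,f)

2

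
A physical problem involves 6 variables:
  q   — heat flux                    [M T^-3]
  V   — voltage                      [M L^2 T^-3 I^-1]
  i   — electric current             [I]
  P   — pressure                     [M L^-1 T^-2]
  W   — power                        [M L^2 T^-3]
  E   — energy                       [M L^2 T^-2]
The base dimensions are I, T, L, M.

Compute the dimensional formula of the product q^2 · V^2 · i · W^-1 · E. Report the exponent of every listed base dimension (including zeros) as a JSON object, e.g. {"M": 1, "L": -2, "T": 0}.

{"I": -1, "T": -11, "L": 4, "M": 4}

Exponent matrix [I,T,L,M] × [q,V,i,P,W,E]:
  I: [ 0 -1  1  0  0  0]
  T: [-3 -3  0 -2 -3 -2]
  L: [ 0  2  0 -1  2  2]
  M: [ 1  1  0  1  1  1]
  [I]: (2)·0+(2)·-1+(1)·1+(-1)·0+(1)·0 = -1
  [T]: (2)·-3+(2)·-3+(1)·0+(-1)·-3+(1)·-2 = -11
  [L]: (2)·0+(2)·2+(1)·0+(-1)·2+(1)·2 = 4
  [M]: (2)·1+(2)·1+(1)·0+(-1)·1+(1)·1 = 4
⇒ I^-1 T^-11 L^4 M^4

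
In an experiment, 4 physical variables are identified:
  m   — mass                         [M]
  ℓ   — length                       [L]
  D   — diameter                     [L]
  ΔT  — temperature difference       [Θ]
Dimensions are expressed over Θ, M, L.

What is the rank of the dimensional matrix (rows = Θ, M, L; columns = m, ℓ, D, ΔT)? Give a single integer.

Write exponents as rows Θ,M,L / cols m,ℓ,D,ΔT:
  Θ: [ 0  0  0  1]
  M: [ 1  0  0  0]
  L: [ 0  1  1  0]
Row reduction gives pivot columns m,ℓ,ΔT; rank = 3

3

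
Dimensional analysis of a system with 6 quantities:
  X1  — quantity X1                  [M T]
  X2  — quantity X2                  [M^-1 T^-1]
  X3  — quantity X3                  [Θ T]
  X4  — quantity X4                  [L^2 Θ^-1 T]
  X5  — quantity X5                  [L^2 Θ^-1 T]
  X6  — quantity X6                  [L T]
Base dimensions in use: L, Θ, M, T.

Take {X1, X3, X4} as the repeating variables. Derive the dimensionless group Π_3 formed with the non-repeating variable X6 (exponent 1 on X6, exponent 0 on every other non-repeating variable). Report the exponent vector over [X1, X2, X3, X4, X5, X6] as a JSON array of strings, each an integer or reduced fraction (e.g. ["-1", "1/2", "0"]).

["0", "0", "-1/2", "-1/2", "0", "1"]

Write exponents as rows L,Θ,M,T / cols X1,X2,X3,X4,X5,X6:
  L: [ 0  0  0  2  2  1]
  Θ: [ 0  0  1 -1 -1  0]
  M: [ 1 -1  0  0  0  0]
  T: [ 1 -1  1  1  1  1]
Echelon form has 3 nonzero rows (pivots: X1,X3,X4)
Pivot set = {X1,X3,X4}, free = {X2,X5,X6}
RREF:
  r0: [   1   -1    0    0    0    0]
  r1: [   0    0    1    0    0  1/2]
  r2: [   0    0    0    1    1  1/2]
  r3: [   0    0    0    0    0    0]
Fix exponent of X6 at 1, X2 at 0, X5 at 0; solve each RREF row for its pivot's exponent:
  r0: exp(X1) + (0)·1 = 0 ⇒ exp(X1) = 0
  r1: exp(X3) + (1/2)·1 = 0 ⇒ exp(X3) = -1/2
  r2: exp(X4) + (1/2)·1 = 0 ⇒ exp(X4) = -1/2
Π_3 = X3^(-1/2) · X4^(-1/2) · X6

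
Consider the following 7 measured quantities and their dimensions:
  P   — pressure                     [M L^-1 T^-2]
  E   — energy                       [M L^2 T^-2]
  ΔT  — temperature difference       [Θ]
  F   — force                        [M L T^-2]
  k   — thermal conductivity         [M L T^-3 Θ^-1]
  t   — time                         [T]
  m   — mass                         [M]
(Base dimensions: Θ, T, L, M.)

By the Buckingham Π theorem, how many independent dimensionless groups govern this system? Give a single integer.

3

Dimensional matrix (Θ×T×L×M by P×E×ΔT×F×k×t×m):
  Θ: [ 0  0  1  0 -1  0  0]
  T: [-2 -2  0 -2 -3  1  0]
  L: [-1  2  0  1  1  0  0]
  M: [ 1  1  0  1  1  0  1]
Row reduction gives pivot columns P,E,ΔT,k; rank = 4
Π count = n − r = 7 − 4 = 3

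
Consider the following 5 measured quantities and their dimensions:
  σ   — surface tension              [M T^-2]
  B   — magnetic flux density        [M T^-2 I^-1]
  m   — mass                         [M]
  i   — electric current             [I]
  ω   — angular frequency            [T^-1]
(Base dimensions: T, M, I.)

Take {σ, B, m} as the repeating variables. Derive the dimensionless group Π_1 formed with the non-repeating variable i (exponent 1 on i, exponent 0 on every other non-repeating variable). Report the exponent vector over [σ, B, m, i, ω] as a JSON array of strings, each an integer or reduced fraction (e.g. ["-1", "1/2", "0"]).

["-1", "1", "0", "1", "0"]

Exponent matrix [T,M,I] × [σ,B,m,i,ω]:
  T: [-2 -2  0  0 -1]
  M: [ 1  1  1  0  0]
  I: [ 0 -1  0  1  0]
Row reduction gives pivot columns σ,B,m; rank = 3
Pivot set = {σ,B,m}, free = {i,ω}
RREF:
  r0: [   1    0    0    1  1/2]
  r1: [   0    1    0   -1    0]
  r2: [   0    0    1    0 -1/2]
Fix exponent of i at 1, ω at 0; solve each RREF row for its pivot's exponent:
  r0: exp(σ) + (1)·1 = 0 ⇒ exp(σ) = -1
  r1: exp(B) + (-1)·1 = 0 ⇒ exp(B) = 1
  r2: exp(m) + (0)·1 = 0 ⇒ exp(m) = 0
Π_1 = σ^-1 · B · i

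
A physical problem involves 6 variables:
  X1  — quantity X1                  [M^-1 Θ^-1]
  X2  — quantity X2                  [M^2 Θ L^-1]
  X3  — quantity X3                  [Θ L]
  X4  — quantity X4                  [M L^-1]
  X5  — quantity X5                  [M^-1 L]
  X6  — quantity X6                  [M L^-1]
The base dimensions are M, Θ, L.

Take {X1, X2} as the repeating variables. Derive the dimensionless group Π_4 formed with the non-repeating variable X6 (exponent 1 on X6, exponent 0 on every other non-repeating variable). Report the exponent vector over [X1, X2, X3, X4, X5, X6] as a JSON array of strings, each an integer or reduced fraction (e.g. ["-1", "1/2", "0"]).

Exponent matrix [M,Θ,L] × [X1,X2,X3,X4,X5,X6]:
  M: [-1  2  0  1 -1  1]
  Θ: [-1  1  1  0  0  0]
  L: [ 0 -1  1 -1  1 -1]
RREF → pivots at {X1,X2} ⇒ r = 2
Repeat: X1,X2; free: X3,X4,X5,X6
RREF:
  r0: [   1    0   -2    1   -1    1]
  r1: [   0    1   -1    1   -1    1]
  r2: [   0    0    0    0    0    0]
Fix exponent of X6 at 1, X3 at 0, X4 at 0, X5 at 0; solve each RREF row for its pivot's exponent:
  r0: exp(X1) + (1)·1 = 0 ⇒ exp(X1) = -1
  r1: exp(X2) + (1)·1 = 0 ⇒ exp(X2) = -1
Π_4 = X1^-1 · X2^-1 · X6

["-1", "-1", "0", "0", "0", "1"]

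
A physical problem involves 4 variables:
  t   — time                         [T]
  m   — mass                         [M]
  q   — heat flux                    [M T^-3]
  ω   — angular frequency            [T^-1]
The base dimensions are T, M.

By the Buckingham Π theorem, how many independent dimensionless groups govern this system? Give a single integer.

2

Dimensional matrix (T×M by t×m×q×ω):
  T: [ 1  0 -3 -1]
  M: [ 0  1  1  0]
Echelon form has 2 nonzero rows (pivots: t,m)
4 vars − rank 2 = 2 Π groups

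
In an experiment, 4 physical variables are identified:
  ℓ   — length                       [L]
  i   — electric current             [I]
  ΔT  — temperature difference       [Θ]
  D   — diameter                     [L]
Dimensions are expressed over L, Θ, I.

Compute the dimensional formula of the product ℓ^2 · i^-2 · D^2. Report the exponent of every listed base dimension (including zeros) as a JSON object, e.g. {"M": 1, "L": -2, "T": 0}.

{"L": 4, "Θ": 0, "I": -2}

Dimensional matrix (L×Θ×I by ℓ×i×ΔT×D):
  L: [ 1  0  0  1]
  Θ: [ 0  0  1  0]
  I: [ 0  1  0  0]
  [L]: (2)·1+(-2)·0+(2)·1 = 4
  [Θ]: (2)·0+(-2)·0+(2)·0 = 0
  [I]: (2)·0+(-2)·1+(2)·0 = -2
⇒ L^4 I^-2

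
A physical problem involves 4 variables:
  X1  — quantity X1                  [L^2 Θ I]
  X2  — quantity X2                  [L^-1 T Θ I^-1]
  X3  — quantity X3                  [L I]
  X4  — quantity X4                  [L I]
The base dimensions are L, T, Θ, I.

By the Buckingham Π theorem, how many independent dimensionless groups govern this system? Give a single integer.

1

Dimensional matrix (L×T×Θ×I by X1×X2×X3×X4):
  L: [ 2 -1  1  1]
  T: [ 0  1  0  0]
  Θ: [ 1  1  0  0]
  I: [ 1 -1  1  1]
Echelon form has 3 nonzero rows (pivots: X1,X2,X3)
4 vars − rank 3 = 1 Π group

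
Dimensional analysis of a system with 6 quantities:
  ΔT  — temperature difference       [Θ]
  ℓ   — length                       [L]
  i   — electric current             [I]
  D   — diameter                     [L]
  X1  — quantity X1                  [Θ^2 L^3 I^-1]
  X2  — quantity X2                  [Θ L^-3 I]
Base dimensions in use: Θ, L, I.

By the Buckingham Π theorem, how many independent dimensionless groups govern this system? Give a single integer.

3

Dimensional matrix (Θ×L×I by ΔT×ℓ×i×D×X1×X2):
  Θ: [ 1  0  0  0  2  1]
  L: [ 0  1  0  1  3 -3]
  I: [ 0  0  1  0 -1  1]
Echelon form has 3 nonzero rows (pivots: ΔT,ℓ,i)
6 vars − rank 3 = 3 Π groups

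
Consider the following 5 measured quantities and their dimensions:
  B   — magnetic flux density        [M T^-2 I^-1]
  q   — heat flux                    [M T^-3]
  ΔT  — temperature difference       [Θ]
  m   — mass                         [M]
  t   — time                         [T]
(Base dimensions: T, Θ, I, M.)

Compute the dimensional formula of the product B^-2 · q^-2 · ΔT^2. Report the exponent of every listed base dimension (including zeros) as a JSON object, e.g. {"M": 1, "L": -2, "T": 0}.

Write exponents as rows T,Θ,I,M / cols B,q,ΔT,m,t:
  T: [-2 -3  0  0  1]
  Θ: [ 0  0  1  0  0]
  I: [-1  0  0  0  0]
  M: [ 1  1  0  1  0]
  [T]: (-2)·-2+(-2)·-3+(2)·0 = 10
  [Θ]: (-2)·0+(-2)·0+(2)·1 = 2
  [I]: (-2)·-1+(-2)·0+(2)·0 = 2
  [M]: (-2)·1+(-2)·1+(2)·0 = -4
⇒ T^10 Θ^2 I^2 M^-4

{"T": 10, "Θ": 2, "I": 2, "M": -4}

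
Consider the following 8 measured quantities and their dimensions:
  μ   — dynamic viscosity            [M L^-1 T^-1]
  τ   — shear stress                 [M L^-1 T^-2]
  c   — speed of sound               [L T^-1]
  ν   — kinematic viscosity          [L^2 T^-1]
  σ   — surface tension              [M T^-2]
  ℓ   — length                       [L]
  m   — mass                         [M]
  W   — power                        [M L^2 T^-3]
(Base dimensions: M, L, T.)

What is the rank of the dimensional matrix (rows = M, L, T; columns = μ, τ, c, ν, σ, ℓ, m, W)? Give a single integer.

3

Write exponents as rows M,L,T / cols μ,τ,c,ν,σ,ℓ,m,W:
  M: [ 1  1  0  0  1  0  1  1]
  L: [-1 -1  1  2  0  1  0  2]
  T: [-1 -2 -1 -1 -2  0  0 -3]
RREF → pivots at {μ,τ,c} ⇒ r = 3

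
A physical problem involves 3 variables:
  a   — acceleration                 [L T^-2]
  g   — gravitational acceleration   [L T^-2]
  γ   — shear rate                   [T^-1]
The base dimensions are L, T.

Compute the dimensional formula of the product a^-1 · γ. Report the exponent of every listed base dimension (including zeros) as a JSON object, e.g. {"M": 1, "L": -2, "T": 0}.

{"L": -1, "T": 1}

Write exponents as rows L,T / cols a,g,γ:
  L: [ 1  1  0]
  T: [-2 -2 -1]
  [L]: (-1)·1+(1)·0 = -1
  [T]: (-1)·-2+(1)·-1 = 1
⇒ L^-1 T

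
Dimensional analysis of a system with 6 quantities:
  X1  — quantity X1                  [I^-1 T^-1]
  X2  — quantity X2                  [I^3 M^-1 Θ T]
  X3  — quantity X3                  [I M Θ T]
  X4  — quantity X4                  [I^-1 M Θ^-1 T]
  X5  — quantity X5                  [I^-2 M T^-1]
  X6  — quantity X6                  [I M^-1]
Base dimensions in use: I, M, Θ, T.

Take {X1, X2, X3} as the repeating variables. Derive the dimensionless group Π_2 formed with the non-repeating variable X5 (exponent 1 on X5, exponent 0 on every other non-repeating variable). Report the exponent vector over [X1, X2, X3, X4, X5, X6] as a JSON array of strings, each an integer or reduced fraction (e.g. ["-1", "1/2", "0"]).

Dimensional matrix (I×M×Θ×T by X1×X2×X3×X4×X5×X6):
  I: [-1  3  1 -1 -2  1]
  M: [ 0 -1  1  1  1 -1]
  Θ: [ 0  1  1 -1  0  0]
  T: [-1  1  1  1 -1  0]
Row reduction gives pivot columns X1,X2,X3; rank = 3
Repeat: X1,X2,X3; free: X4,X5,X6
RREF:
  r0: [   1    0    0   -2    1    0]
  r1: [   0    1    0   -1 -1/2  1/2]
  r2: [   0    0    1    0  1/2 -1/2]
  r3: [   0    0    0    0    0    0]
Fix exponent of X5 at 1, X4 at 0, X6 at 0; solve each RREF row for its pivot's exponent:
  r0: exp(X1) + (1)·1 = 0 ⇒ exp(X1) = -1
  r1: exp(X2) + (-1/2)·1 = 0 ⇒ exp(X2) = 1/2
  r2: exp(X3) + (1/2)·1 = 0 ⇒ exp(X3) = -1/2
Π_2 = X1^-1 · X2^(1/2) · X3^(-1/2) · X5

["-1", "1/2", "-1/2", "0", "1", "0"]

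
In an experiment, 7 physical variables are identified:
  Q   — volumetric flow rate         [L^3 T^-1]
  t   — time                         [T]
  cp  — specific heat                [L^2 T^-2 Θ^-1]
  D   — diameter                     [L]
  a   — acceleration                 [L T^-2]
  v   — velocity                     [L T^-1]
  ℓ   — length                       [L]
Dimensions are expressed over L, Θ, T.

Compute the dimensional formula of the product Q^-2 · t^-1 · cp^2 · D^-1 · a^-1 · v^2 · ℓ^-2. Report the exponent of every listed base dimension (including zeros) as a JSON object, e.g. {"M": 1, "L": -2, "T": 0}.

Write exponents as rows L,Θ,T / cols Q,t,cp,D,a,v,ℓ:
  L: [ 3  0  2  1  1  1  1]
  Θ: [ 0  0 -1  0  0  0  0]
  T: [-1  1 -2  0 -2 -1  0]
  [L]: (-2)·3+(-1)·0+(2)·2+(-1)·1+(-1)·1+(2)·1+(-2)·1 = -4
  [Θ]: (-2)·0+(-1)·0+(2)·-1+(-1)·0+(-1)·0+(2)·0+(-2)·0 = -2
  [T]: (-2)·-1+(-1)·1+(2)·-2+(-1)·0+(-1)·-2+(2)·-1+(-2)·0 = -3
⇒ L^-4 Θ^-2 T^-3

{"L": -4, "Θ": -2, "T": -3}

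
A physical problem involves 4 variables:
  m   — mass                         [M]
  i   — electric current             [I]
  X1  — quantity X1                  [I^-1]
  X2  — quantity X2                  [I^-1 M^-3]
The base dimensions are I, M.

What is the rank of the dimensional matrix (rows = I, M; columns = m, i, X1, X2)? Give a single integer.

2

Exponent matrix [I,M] × [m,i,X1,X2]:
  I: [ 0  1 -1 -1]
  M: [ 1  0  0 -3]
Row reduction gives pivot columns m,i; rank = 2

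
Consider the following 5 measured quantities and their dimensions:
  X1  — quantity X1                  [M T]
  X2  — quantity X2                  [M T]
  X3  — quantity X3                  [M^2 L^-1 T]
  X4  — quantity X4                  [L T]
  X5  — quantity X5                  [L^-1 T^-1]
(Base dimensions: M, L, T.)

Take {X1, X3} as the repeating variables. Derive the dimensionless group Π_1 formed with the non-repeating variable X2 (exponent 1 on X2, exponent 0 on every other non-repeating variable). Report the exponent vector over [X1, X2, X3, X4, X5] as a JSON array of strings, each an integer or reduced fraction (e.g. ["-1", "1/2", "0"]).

Dimensional matrix (M×L×T by X1×X2×X3×X4×X5):
  M: [ 1  1  2  0  0]
  L: [ 0  0 -1  1 -1]
  T: [ 1  1  1  1 -1]
Row reduction gives pivot columns X1,X3; rank = 2
Repeat: X1,X3; free: X2,X4,X5
RREF:
  r0: [   1    1    0    2   -2]
  r1: [   0    0    1   -1    1]
  r2: [   0    0    0    0    0]
Fix exponent of X2 at 1, X4 at 0, X5 at 0; solve each RREF row for its pivot's exponent:
  r0: exp(X1) + (1)·1 = 0 ⇒ exp(X1) = -1
  r1: exp(X3) + (0)·1 = 0 ⇒ exp(X3) = 0
Π_1 = X1^-1 · X2

["-1", "1", "0", "0", "0"]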